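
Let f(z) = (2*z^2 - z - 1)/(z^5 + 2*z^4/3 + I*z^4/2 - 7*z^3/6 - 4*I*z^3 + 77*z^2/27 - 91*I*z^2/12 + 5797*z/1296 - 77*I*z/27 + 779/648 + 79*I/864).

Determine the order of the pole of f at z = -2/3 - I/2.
Factor the denominator:
  z^5 + 2*z^4/3 + I*z^4/2 - 7*z^3/6 - 4*I*z^3 + 77*z^2/27 - 91*I*z^2/12 + 5797*z/1296 - 77*I*z/27 + 779/648 + 79*I/864 = (z + 2/3 + I/2)^4*(z - 2 - 3*I/2)

The numerator P(z) = 2*z^2 - z - 1 has P(-2/3 - I/2) = 1/18 + 11*I/6 ≠ 0, so no factor of (z + 2/3 + I/2) cancels.
Near z = -2/3 - I/2 we can therefore write f(z) = g(z)/(z + 2/3 + I/2)^4 with g analytic at -2/3 - I/2 and g(-2/3 - I/2) ≠ 0 (g is the numerator divided by the remaining denominator factors).

Hence z = -2/3 - I/2 is a pole of order 4.

Final answer: 4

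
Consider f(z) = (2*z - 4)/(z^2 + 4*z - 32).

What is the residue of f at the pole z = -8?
Write f(z) = P(z)/Q(z) with P(z) = 2*z - 4 and Q(z) = z^2 + 4*z - 32.
The denominator factors as Q(z) = (z + 8)*(z - 4), so z = -8 is a simple zero of Q and P is analytic there; z = -8 is therefore a simple pole and
  Res(f, z₀) = P(z₀)/Q'(z₀).

Q'(z) = 2*z + 4, so Q'(-8) = -12.
P(-8) = -20.

Res(f, -8) = (-20)/(-12) = 5/3

Final answer: 5/3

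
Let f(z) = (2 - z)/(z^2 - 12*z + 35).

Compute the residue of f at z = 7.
Write f(z) = P(z)/Q(z) with P(z) = 2 - z and Q(z) = z^2 - 12*z + 35.
The denominator factors as Q(z) = (z - 7)*(z - 5), so z = 7 is a simple zero of Q and P is analytic there; z = 7 is therefore a simple pole and
  Res(f, z₀) = P(z₀)/Q'(z₀).

Q'(z) = 2*z - 12, so Q'(7) = 2.
P(7) = -5.

Res(f, 7) = (-5)/(2) = -5/2

Final answer: -5/2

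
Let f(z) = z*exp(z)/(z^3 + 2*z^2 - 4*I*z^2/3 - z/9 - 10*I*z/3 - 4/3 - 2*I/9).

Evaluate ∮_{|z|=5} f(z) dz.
By the residue theorem, ∮_C f(z) dz = 2πi · (sum of the residues of f at the poles inside |z| = 5).

The denominator factors as (z + 2 + I/3)*(z - I)*(z - 2*I/3), so the singularities of f are simple poles at z = -2 - I/3, z = I, z = 2*I/3.
  |-2 - I/3|² = 37/9 < 25 = 5², so this pole is inside the contour.
  |I|² = 1 < 25 = 5², so this pole is inside the contour.
  |2*I/3|² = 4/9 < 25 = 5², so this pole is inside the contour.

With P(z) = z*exp(z) and Q(z) = z^3 + 2*z^2 - 4*I*z^2/3 - z/9 - 10*I*z/3 - 4/3 - 2*I/9, each pole is simple, so Res(f, z₀) = P(z₀)/Q'(z₀) with Q'(z) = 3*z^2 + 4*z - 8*I*z/3 - 1/9 - 10*I/3.
  Res(f, -2 - I/3) = P(-2 - I/3)/Q'(-2 - I/3) = ((-2 - I/3)*exp(-2 - I/3))/(8/3 + 14*I/3) = (-31/130 + 19*I/65)*exp(-2 - I/3)
  Res(f, I) = P(I)/Q'(I) = (I*exp(I))/(-4/9 + 2*I/3) = (27/26 - 9*I/13)*exp(I)
  Res(f, 2*I/3) = P(2*I/3)/Q'(2*I/3) = (2*I*exp(2*I/3)/3)/(1/3 - 2*I/3) = (-4/5 + 2*I/5)*exp(2*I/3)

Sum of residues inside C: (-4/5 + 2*I/5)*exp(2*I/3) + (-31/130 + 19*I/65)*exp(-2 - I/3) + (27/26 - 9*I/13)*exp(I)
∮_C f(z) dz = 2πi · ((-4/5 + 2*I/5)*exp(2*I/3) + (-31/130 + 19*I/65)*exp(-2 - I/3) + (27/26 - 9*I/13)*exp(I)) = pi*(-4/5 - 8*I/5)*exp(2*I/3) + pi*(-38/65 - 31*I/65)*exp(-2 - I/3) + pi*(18/13 + 27*I/13)*exp(I)

Final answer: pi*(-4/5 - 8*I/5)*exp(2*I/3) + pi*(-38/65 - 31*I/65)*exp(-2 - I/3) + pi*(18/13 + 27*I/13)*exp(I)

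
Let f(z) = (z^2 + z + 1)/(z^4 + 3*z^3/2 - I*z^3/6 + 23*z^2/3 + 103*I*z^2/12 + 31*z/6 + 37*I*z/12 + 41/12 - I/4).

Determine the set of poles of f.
{-2 + 3*I, -1/2 - I/3, I/2, 1 - 3*I}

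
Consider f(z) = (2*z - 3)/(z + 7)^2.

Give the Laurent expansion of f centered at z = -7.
Put w = z - (-7), i.e. z = w - 7. The denominator is w^2, so it suffices to rewrite the numerator in powers of w.

P(z) = 2*z - 3
P(w - 7) = -17 + 2*w

Dividing each term by w^2:
  f = -17/w^2 + 2/w

Substituting back w = z + 7:
  f(z) = -17/(z + 7)^2 + 2/(z + 7)

The series is finite because the numerator is a polynomial; the negative powers form the principal part, and the coefficient of 1/(z + 7) gives Res(f, -7) = 2.

Final answer: -17/(z + 7)^2 + 2/(z + 7)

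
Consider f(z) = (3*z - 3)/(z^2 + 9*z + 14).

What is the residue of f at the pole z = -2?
Write f(z) = P(z)/Q(z) with P(z) = 3*z - 3 and Q(z) = z^2 + 9*z + 14.
The denominator factors as Q(z) = (z + 2)*(z + 7), so z = -2 is a simple zero of Q and P is analytic there; z = -2 is therefore a simple pole and
  Res(f, z₀) = P(z₀)/Q'(z₀).

Q'(z) = 2*z + 9, so Q'(-2) = 5.
P(-2) = -9.

Res(f, -2) = (-9)/(5) = -9/5

Final answer: -9/5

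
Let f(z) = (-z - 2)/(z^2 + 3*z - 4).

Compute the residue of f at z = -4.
Write f(z) = P(z)/Q(z) with P(z) = -z - 2 and Q(z) = z^2 + 3*z - 4.
The denominator factors as Q(z) = (z + 4)*(z - 1), so z = -4 is a simple zero of Q and P is analytic there; z = -4 is therefore a simple pole and
  Res(f, z₀) = P(z₀)/Q'(z₀).

Q'(z) = 2*z + 3, so Q'(-4) = -5.
P(-4) = 2.

Res(f, -4) = (2)/(-5) = -2/5

Final answer: -2/5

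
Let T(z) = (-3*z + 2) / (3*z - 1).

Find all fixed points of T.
T(z) = z means -3*z + 2 = z*(3*z - 1), i.e.
  3*z^2 + 2*z - 2 = 0.
Discriminant: (2)^2 - 4*(3)*(-2) = 28, so the roots are real.
  z = (-2 ± sqrt(28))/(2*(3))
Fixed points: {-sqrt(7)/3 - 1/3, -1/3 + sqrt(7)/3}

Final answer: {-sqrt(7)/3 - 1/3, -1/3 + sqrt(7)/3}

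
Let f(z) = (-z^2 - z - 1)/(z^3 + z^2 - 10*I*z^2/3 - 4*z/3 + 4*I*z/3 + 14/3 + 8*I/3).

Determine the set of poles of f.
The singularities of f are the zeros of the denominator. Factoring,
  z^3 + z^2 - 10*I*z^2/3 - 4*z/3 + 4*I*z/3 + 14/3 + 8*I/3 = (z + 1 - 3*I)*(z + 1 - I)*(z - 1 + 2*I/3)
so the candidates are z = -1 + 3*I, z = -1 + I, z = 1 - 2*I/3.

Check the numerator P(z) = -z^2 - z - 1 at each one:
  P(-1 + 3*I) = 8 + 3*I ≠ 0, so z = -1 + 3*I is a (simple) pole.
  P(-1 + I) = I ≠ 0, so z = -1 + I is a (simple) pole.
  P(1 - 2*I/3) = -23/9 + 2*I ≠ 0, so z = 1 - 2*I/3 is a (simple) pole.

Poles of f: {-1 + I, -1 + 3*I, 1 - 2*I/3}

Final answer: {-1 + I, -1 + 3*I, 1 - 2*I/3}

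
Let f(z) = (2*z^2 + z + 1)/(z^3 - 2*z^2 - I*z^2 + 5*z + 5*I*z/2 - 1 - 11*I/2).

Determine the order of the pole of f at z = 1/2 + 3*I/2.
Factor the denominator:
  z^3 - 2*z^2 - I*z^2 + 5*z + 5*I*z/2 - 1 - 11*I/2 = (z - 1/2 - 3*I/2)^2*(z - 1 + 2*I)

The numerator P(z) = 2*z^2 + z + 1 has P(1/2 + 3*I/2) = -5/2 + 9*I/2 ≠ 0, so no factor of (z - 1/2 - 3*I/2) cancels.
Near z = 1/2 + 3*I/2 we can therefore write f(z) = g(z)/(z - 1/2 - 3*I/2)^2 with g analytic at 1/2 + 3*I/2 and g(1/2 + 3*I/2) ≠ 0 (g is the numerator divided by the remaining denominator factors).

Hence z = 1/2 + 3*I/2 is a pole of order 2.

Final answer: 2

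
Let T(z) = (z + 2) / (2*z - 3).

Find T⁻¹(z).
Set w = T(z) = (z + 2) / (2*z - 3) and solve for z:
  w*(2*z - 3) = z + 2
  -3*w + z*(2*w - 1) - 2 = 0
  z*(2*w - 1) = 3*w + 2
  z = (-3*w - 2)/(1 - 2*w)
Renaming the variable, T⁻¹(z) = (-3*z - 2)/(-2*z + 1) = (3*z + 2)/(2*z - 1).
(Check: ad - bc = -7 ≠ 0, so T is invertible.)

Final answer: (3*z + 2)/(2*z - 1)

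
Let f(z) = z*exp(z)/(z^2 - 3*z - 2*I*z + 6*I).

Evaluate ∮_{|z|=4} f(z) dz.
By the residue theorem, ∮_C f(z) dz = 2πi · (sum of the residues of f at the poles inside |z| = 4).

The denominator factors as (z - 3)*(z - 2*I), so the singularities of f are simple poles at z = 3, z = 2*I.
  |3|² = 9 < 16 = 4², so this pole is inside the contour.
  |2*I|² = 4 < 16 = 4², so this pole is inside the contour.

With P(z) = z*exp(z) and Q(z) = z^2 - 3*z - 2*I*z + 6*I, each pole is simple, so Res(f, z₀) = P(z₀)/Q'(z₀) with Q'(z) = 2*z - 3 - 2*I.
  Res(f, 3) = P(3)/Q'(3) = (3*exp(3))/(3 - 2*I) = (9/13 + 6*I/13)*exp(3)
  Res(f, 2*I) = P(2*I)/Q'(2*I) = (2*I*exp(2*I))/(-3 + 2*I) = (4/13 - 6*I/13)*exp(2*I)

Sum of residues inside C: (4/13 - 6*I/13)*exp(2*I) + (9/13 + 6*I/13)*exp(3)
∮_C f(z) dz = 2πi · ((4/13 - 6*I/13)*exp(2*I) + (9/13 + 6*I/13)*exp(3)) = pi*(12/13 + 8*I/13)*exp(2*I) + pi*(-12/13 + 18*I/13)*exp(3)

Final answer: pi*(12/13 + 8*I/13)*exp(2*I) + pi*(-12/13 + 18*I/13)*exp(3)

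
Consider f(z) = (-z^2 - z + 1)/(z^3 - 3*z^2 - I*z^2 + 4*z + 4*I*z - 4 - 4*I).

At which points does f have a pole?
The singularities of f are the zeros of the denominator. Factoring,
  z^3 - 3*z^2 - I*z^2 + 4*z + 4*I*z - 4 - 4*I = (z - 2)*(z - 2*I)*(z - 1 + I)
so the candidates are z = 2, z = 2*I, z = 1 - I.

Check the numerator P(z) = -z^2 - z + 1 at each one:
  P(2) = -5 ≠ 0, so z = 2 is a (simple) pole.
  P(2*I) = 5 - 2*I ≠ 0, so z = 2*I is a (simple) pole.
  P(1 - I) = 3*I ≠ 0, so z = 1 - I is a (simple) pole.

Poles of f: {2*I, 1 - I, 2}

Final answer: {2*I, 1 - I, 2}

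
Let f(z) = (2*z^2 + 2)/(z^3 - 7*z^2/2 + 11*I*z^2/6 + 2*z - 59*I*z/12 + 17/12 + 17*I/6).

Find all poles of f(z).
The singularities of f are the zeros of the denominator. Factoring,
  z^3 - 7*z^2/2 + 11*I*z^2/6 + 2*z - 59*I*z/12 + 17/12 + 17*I/6 = (z - 3/2 + I/3)*(z + I)*(z - 2 + I/2)
so the candidates are z = 3/2 - I/3, z = -I, z = 2 - I/2.

Check the numerator P(z) = 2*z^2 + 2 at each one:
  P(3/2 - I/3) = 113/18 - 2*I ≠ 0, so z = 3/2 - I/3 is a (simple) pole.
  P(-I) = 0, so the factor (z + I) cancels and z = -I is only a removable singularity, not a pole.
  P(2 - I/2) = 19/2 - 4*I ≠ 0, so z = 2 - I/2 is a (simple) pole.

Poles of f: {3/2 - I/3, 2 - I/2}

Final answer: {3/2 - I/3, 2 - I/2}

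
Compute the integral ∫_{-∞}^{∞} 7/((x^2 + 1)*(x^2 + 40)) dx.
Let f(z) = 7/((z^2 + 1)*(z^2 + 40)). The denominator has no real zeros and deg Q - deg P = 4 ≥ 2, so the integral of f over the upper semicircle |z| = R tends to 0 as R → ∞. Closing the contour in the upper half-plane,
  ∫_{-∞}^{∞} f(x) dx = 2πi · Σ Res(f, z_k)  over the poles with Im z_k > 0.

Zeros of the denominator: z^2 + 40 = 0 gives z = ±2*sqrt(10)*I; z^2 + 1 = 0 gives z = ±I.
Upper half-plane: z = I, z = 2*sqrt(10)*I (simple).

Each pole is a simple zero of Q(z) = z^4 + 41*z^2 + 40, so Res(f, z₀) = P(z₀)/Q'(z₀) with P(z) = 7, Q'(z) = 4*z^3 + 82*z:
  Res(f, I) = (7)/(78*I) = -7*I/78
  Res(f, 2*sqrt(10)*I) = (7)/(-156*sqrt(10)*I) = 7*sqrt(10)*I/1560

Sum of residues: 7*I*(-20 + sqrt(10))/1560
∫_{-∞}^{∞} f(x) dx = 2πi · (7*I*(-20 + sqrt(10))/1560) = 7*pi*(20 - sqrt(10))/780

Final answer: 7*pi*(20 - sqrt(10))/780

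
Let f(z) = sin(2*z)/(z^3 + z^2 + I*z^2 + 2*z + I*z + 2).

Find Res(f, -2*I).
(1/15 + 2*I/15)*sinh(4)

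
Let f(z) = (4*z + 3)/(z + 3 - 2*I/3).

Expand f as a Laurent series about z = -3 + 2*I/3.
Put w = z - (-3 + 2*I/3), i.e. z = w - 3 + 2*I/3. The denominator is w, so it suffices to rewrite the numerator in powers of w.

P(z) = 4*z + 3
P(w - 3 + 2*I/3) = -9 + 8*I/3 + 4*w

Dividing each term by w:
  f = (-9 + 8*I/3)/w + 4

Substituting back w = z + 3 - 2*I/3:
  f(z) = (-9 + 8*I/3)/(z + 3 - 2*I/3) + 4

The series is finite because the numerator is a polynomial; the negative powers form the principal part, and the coefficient of 1/(z + 3 - 2*I/3) gives Res(f, -3 + 2*I/3) = -9 + 8*I/3.

Final answer: (-9 + 8*I/3)/(z + 3 - 2*I/3) + 4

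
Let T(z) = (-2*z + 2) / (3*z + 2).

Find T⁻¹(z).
(-2*z + 2)/(3*z + 2)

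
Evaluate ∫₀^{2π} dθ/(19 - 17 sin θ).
Call the integral J. The integrand is 2π-periodic and we integrate over a full period, so shifting θ does not change the value (θ → θ + π/2 turns sin θ into cos θ; θ → θ + π flips the sign of the trig term). Hence
  J = ∫₀^{2π} dθ/(19 + 17 cos θ).
Put z = e^{iθ}: then cos θ = (z + 1/z)/2, dθ = dz/(iz), and z runs once counterclockwise around |z| = 1:
  J = ∮_{|z|=1} 1/(19 + 17*(z + 1/z)/2) · dz/(iz) = (2/i) ∮_{|z|=1} dz/(17*z^2 + 38*z + 17).
The roots of 17*z^2 + 38*z + 17 are z = (-19 ± sqrt(19^2 - 17^2))/17, with sqrt(72) = 6*sqrt(2); their product is 1, so only z₊ = -19/17 + 6*sqrt(2)/17 lies inside the unit circle (z₋ = -19/17 - 6*sqrt(2)/17 lies outside).
z₊ is a simple zero of q(z) = 17*z^2 + 38*z + 17, so Res(1/q, z₊) = 1/q'(z₊) with q'(z) = 34*z + 38; and q'(z₊) = 17*(z₊ - z₋) = 12*sqrt(2).
Therefore J = (2/i) · 2πi · 1/(12*sqrt(2)) = 2*pi/(6*sqrt(2)) = sqrt(2)*pi/6

Final answer: sqrt(2)*pi/6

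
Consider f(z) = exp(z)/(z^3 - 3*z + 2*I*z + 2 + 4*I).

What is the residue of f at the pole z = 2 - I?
Write f(z) = P(z)/Q(z) with P(z) = exp(z) and Q(z) = z^3 - 3*z + 2*I*z + 2 + 4*I.
The denominator factors as Q(z) = (z - 2 + I)*(z - I)*(z + 2), so z = 2 - I is a simple zero of Q and P is analytic there; z = 2 - I is therefore a simple pole and
  Res(f, z₀) = P(z₀)/Q'(z₀).

Q'(z) = 3*z^2 - 3 + 2*I, so Q'(2 - I) = 6 - 10*I.
P(2 - I) = exp(2 - I).

Res(f, 2 - I) = (exp(2 - I))/(6 - 10*I) = (3/68 + 5*I/68)*exp(2 - I)

Final answer: (3/68 + 5*I/68)*exp(2 - I)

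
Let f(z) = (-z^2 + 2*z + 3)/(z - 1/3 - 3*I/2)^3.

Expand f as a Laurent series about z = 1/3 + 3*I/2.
Put w = z - (1/3 + 3*I/2), i.e. z = w + 1/3 + 3*I/2. The denominator is w^3, so it suffices to rewrite the numerator in powers of w.

P(z) = -z^2 + 2*z + 3
P(w + 1/3 + 3*I/2) = 209/36 + 2*I + (4/3 - 3*I)*w - w^2

Dividing each term by w^3:
  f = (209/36 + 2*I)/w^3 + (4/3 - 3*I)/w^2 - 1/w

Substituting back w = z - 1/3 - 3*I/2:
  f(z) = (209/36 + 2*I)/(z - 1/3 - 3*I/2)^3 + (4/3 - 3*I)/(z - 1/3 - 3*I/2)^2 - 1/(z - 1/3 - 3*I/2)

The series is finite because the numerator is a polynomial; the negative powers form the principal part, and the coefficient of 1/(z - 1/3 - 3*I/2) gives Res(f, 1/3 + 3*I/2) = -1.

Final answer: (209/36 + 2*I)/(z - 1/3 - 3*I/2)^3 + (4/3 - 3*I)/(z - 1/3 - 3*I/2)^2 - 1/(z - 1/3 - 3*I/2)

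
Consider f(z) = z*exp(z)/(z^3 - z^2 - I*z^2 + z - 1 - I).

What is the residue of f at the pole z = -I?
Write f(z) = P(z)/Q(z) with P(z) = z*exp(z) and Q(z) = z^3 - z^2 - I*z^2 + z - 1 - I.
The denominator factors as Q(z) = (z - I)*(z + I)*(z - 1 - I), so z = -I is a simple zero of Q and P is analytic there; z = -I is therefore a simple pole and
  Res(f, z₀) = P(z₀)/Q'(z₀).

Q'(z) = 3*z^2 - 2*z - 2*I*z + 1, so Q'(-I) = -4 + 2*I.
P(-I) = -I*exp(-I).

Res(f, -I) = (-I*exp(-I))/(-4 + 2*I) = (-1/10 + I/5)*exp(-I)

Final answer: (-1/10 + I/5)*exp(-I)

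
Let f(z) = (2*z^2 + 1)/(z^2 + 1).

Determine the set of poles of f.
The singularities of f are the zeros of the denominator. Factoring,
  z^2 + 1 = (z - I)*(z + I)
so the candidates are z = I, z = -I.

Check the numerator P(z) = 2*z^2 + 1 at each one:
  P(I) = -1 ≠ 0, so z = I is a (simple) pole.
  P(-I) = -1 ≠ 0, so z = -I is a (simple) pole.

Poles of f: {-I, I}

Final answer: {-I, I}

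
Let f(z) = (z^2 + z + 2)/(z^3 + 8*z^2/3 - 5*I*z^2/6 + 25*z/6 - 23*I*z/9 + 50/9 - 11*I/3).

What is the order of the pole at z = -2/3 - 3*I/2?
1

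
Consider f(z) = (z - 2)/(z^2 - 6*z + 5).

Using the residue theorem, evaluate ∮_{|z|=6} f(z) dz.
By the residue theorem, ∮_C f(z) dz = 2πi · (sum of the residues of f at the poles inside |z| = 6).

The denominator factors as (z - 1)*(z - 5), so the singularities of f are simple poles at z = 1, z = 5.
  |1|² = 1 < 36 = 6², so this pole is inside the contour.
  |5|² = 25 < 36 = 6², so this pole is inside the contour.

With P(z) = z - 2 and Q(z) = z^2 - 6*z + 5, each pole is simple, so Res(f, z₀) = P(z₀)/Q'(z₀) with Q'(z) = 2*z - 6.
  Res(f, 1) = P(1)/Q'(1) = (-1)/(-4) = 1/4
  Res(f, 5) = P(5)/Q'(5) = (3)/(4) = 3/4

Sum of residues inside C: 1
∮_C f(z) dz = 2πi · (1) = 2*I*pi

Final answer: 2*I*pi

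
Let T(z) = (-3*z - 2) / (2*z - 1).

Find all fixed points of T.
{-1/2 - sqrt(3)*I/2, -1/2 + sqrt(3)*I/2}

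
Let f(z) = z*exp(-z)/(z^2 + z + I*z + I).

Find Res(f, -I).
Write f(z) = P(z)/Q(z) with P(z) = z*exp(-z) and Q(z) = z^2 + z + I*z + I.
The denominator factors as Q(z) = (z + I)*(z + 1), so z = -I is a simple zero of Q and P is analytic there; z = -I is therefore a simple pole and
  Res(f, z₀) = P(z₀)/Q'(z₀).

Q'(z) = 2*z + 1 + I, so Q'(-I) = 1 - I.
P(-I) = -I*exp(I).

Res(f, -I) = (-I*exp(I))/(1 - I) = (1/2 - I/2)*exp(I)

Final answer: (1/2 - I/2)*exp(I)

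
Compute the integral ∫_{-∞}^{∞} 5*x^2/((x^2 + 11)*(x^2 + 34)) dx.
Let f(z) = 5*z^2/((z^2 + 11)*(z^2 + 34)). The denominator has no real zeros and deg Q - deg P = 2 ≥ 2, so the integral of f over the upper semicircle |z| = R tends to 0 as R → ∞. Closing the contour in the upper half-plane,
  ∫_{-∞}^{∞} f(x) dx = 2πi · Σ Res(f, z_k)  over the poles with Im z_k > 0.

Zeros of the denominator: z^2 + 11 = 0 gives z = ±sqrt(11)*I; z^2 + 34 = 0 gives z = ±sqrt(34)*I.
Upper half-plane: z = sqrt(11)*I, z = sqrt(34)*I (simple).

Each pole is a simple zero of Q(z) = z^4 + 45*z^2 + 374, so Res(f, z₀) = P(z₀)/Q'(z₀) with P(z) = 5*z^2, Q'(z) = 4*z^3 + 90*z:
  Res(f, sqrt(11)*I) = (-55)/(46*sqrt(11)*I) = 5*sqrt(11)*I/46
  Res(f, sqrt(34)*I) = (-170)/(-46*sqrt(34)*I) = -5*sqrt(34)*I/46

Sum of residues: 5*I*(-sqrt(34) + sqrt(11))/46
∫_{-∞}^{∞} f(x) dx = 2πi · (5*I*(-sqrt(34) + sqrt(11))/46) = 5*pi*(-sqrt(11) + sqrt(34))/23

Final answer: 5*pi*(-sqrt(11) + sqrt(34))/23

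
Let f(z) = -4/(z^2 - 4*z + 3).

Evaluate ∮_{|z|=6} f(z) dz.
By the residue theorem, ∮_C f(z) dz = 2πi · (sum of the residues of f at the poles inside |z| = 6).

The denominator factors as (z - 3)*(z - 1), so the singularities of f are simple poles at z = 3, z = 1.
  |3|² = 9 < 36 = 6², so this pole is inside the contour.
  |1|² = 1 < 36 = 6², so this pole is inside the contour.

With P(z) = -4 and Q(z) = z^2 - 4*z + 3, each pole is simple, so Res(f, z₀) = P(z₀)/Q'(z₀) with Q'(z) = 2*z - 4.
  Res(f, 3) = P(3)/Q'(3) = (-4)/(2) = -2
  Res(f, 1) = P(1)/Q'(1) = (-4)/(-2) = 2

Sum of residues inside C: 0
∮_C f(z) dz = 2πi · (0) = 0

Final answer: 0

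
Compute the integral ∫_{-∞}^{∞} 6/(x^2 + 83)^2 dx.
Let f(z) = 6/(z^2 + 83)^2. The denominator has no real zeros and deg Q - deg P = 4 ≥ 2, so the integral of f over the upper semicircle |z| = R tends to 0 as R → ∞. Closing the contour in the upper half-plane,
  ∫_{-∞}^{∞} f(x) dx = 2πi · Σ Res(f, z_k)  over the poles with Im z_k > 0.

Zeros of the denominator: z^2 + 83 = 0 gives z = ±sqrt(83)*I.
Upper half-plane: z = sqrt(83)*I (a pole of order 2).

Write f(z) = g(z)/(z - sqrt(83)*I)^2 with g(z) = 6/(z + sqrt(83)*I)^2. For a double pole, Res(f, z₀) = g'(z₀):
  g'(z) = -12/(z + sqrt(83)*I)^3
  Res(f, sqrt(83)*I) = g'(sqrt(83)*I) = -3*sqrt(83)*I/13778

∫_{-∞}^{∞} f(x) dx = 2πi · (-3*sqrt(83)*I/13778) = 3*sqrt(83)*pi/6889

Final answer: 3*sqrt(83)*pi/6889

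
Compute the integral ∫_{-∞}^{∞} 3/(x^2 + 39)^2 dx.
Let f(z) = 3/(z^2 + 39)^2. The denominator has no real zeros and deg Q - deg P = 4 ≥ 2, so the integral of f over the upper semicircle |z| = R tends to 0 as R → ∞. Closing the contour in the upper half-plane,
  ∫_{-∞}^{∞} f(x) dx = 2πi · Σ Res(f, z_k)  over the poles with Im z_k > 0.

Zeros of the denominator: z^2 + 39 = 0 gives z = ±sqrt(39)*I.
Upper half-plane: z = sqrt(39)*I (a pole of order 2).

Write f(z) = g(z)/(z - sqrt(39)*I)^2 with g(z) = 3/(z + sqrt(39)*I)^2. For a double pole, Res(f, z₀) = g'(z₀):
  g'(z) = -6/(z + sqrt(39)*I)^3
  Res(f, sqrt(39)*I) = g'(sqrt(39)*I) = -sqrt(39)*I/2028

∫_{-∞}^{∞} f(x) dx = 2πi · (-sqrt(39)*I/2028) = sqrt(39)*pi/1014

Final answer: sqrt(39)*pi/1014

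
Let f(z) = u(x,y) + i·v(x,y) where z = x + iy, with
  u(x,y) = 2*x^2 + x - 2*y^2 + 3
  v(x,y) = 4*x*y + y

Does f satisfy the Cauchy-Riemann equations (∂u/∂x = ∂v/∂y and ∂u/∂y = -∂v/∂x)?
∂u/∂x = 4*x + 1
∂v/∂y = 4*x + 1
∂u/∂y = -4*y
∂v/∂x = 4*y
∂u/∂x = ∂v/∂y and ∂u/∂y = -∂v/∂x hold identically; f is analytic.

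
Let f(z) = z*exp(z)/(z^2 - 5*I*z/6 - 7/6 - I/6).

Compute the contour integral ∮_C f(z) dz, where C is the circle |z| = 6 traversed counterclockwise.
pi*(12/29 + 28*I/29)*exp(-1 + I/3) + pi*(-12/29 + 30*I/29)*exp(1 + I/2)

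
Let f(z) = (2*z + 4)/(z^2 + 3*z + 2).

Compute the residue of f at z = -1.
Write f(z) = P(z)/Q(z) with P(z) = 2*z + 4 and Q(z) = z^2 + 3*z + 2.
The denominator factors as Q(z) = (z + 2)*(z + 1), so z = -1 is a simple zero of Q and P is analytic there; z = -1 is therefore a simple pole and
  Res(f, z₀) = P(z₀)/Q'(z₀).

Q'(z) = 2*z + 3, so Q'(-1) = 1.
P(-1) = 2.

Res(f, -1) = (2)/(1) = 2

Final answer: 2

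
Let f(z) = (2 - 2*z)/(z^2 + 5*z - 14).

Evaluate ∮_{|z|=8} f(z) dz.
By the residue theorem, ∮_C f(z) dz = 2πi · (sum of the residues of f at the poles inside |z| = 8).

The denominator factors as (z + 7)*(z - 2), so the singularities of f are simple poles at z = -7, z = 2.
  |-7|² = 49 < 64 = 8², so this pole is inside the contour.
  |2|² = 4 < 64 = 8², so this pole is inside the contour.

With P(z) = 2 - 2*z and Q(z) = z^2 + 5*z - 14, each pole is simple, so Res(f, z₀) = P(z₀)/Q'(z₀) with Q'(z) = 2*z + 5.
  Res(f, -7) = P(-7)/Q'(-7) = (16)/(-9) = -16/9
  Res(f, 2) = P(2)/Q'(2) = (-2)/(9) = -2/9

Sum of residues inside C: -2
∮_C f(z) dz = 2πi · (-2) = -4*I*pi

Final answer: -4*I*pi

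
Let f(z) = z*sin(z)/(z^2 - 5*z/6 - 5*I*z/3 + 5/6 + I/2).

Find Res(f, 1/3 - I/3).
(26/197 + 30*I/197)*sin(1/3 - I/3)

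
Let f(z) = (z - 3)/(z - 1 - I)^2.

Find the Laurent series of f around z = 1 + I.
Put w = z - (1 + I), i.e. z = w + 1 + I. The denominator is w^2, so it suffices to rewrite the numerator in powers of w.

P(z) = z - 3
P(w + 1 + I) = -2 + I + w

Dividing each term by w^2:
  f = (-2 + I)/w^2 + 1/w

Substituting back w = z - 1 - I:
  f(z) = (-2 + I)/(z - 1 - I)^2 + 1/(z - 1 - I)

The series is finite because the numerator is a polynomial; the negative powers form the principal part, and the coefficient of 1/(z - 1 - I) gives Res(f, 1 + I) = 1.

Final answer: (-2 + I)/(z - 1 - I)^2 + 1/(z - 1 - I)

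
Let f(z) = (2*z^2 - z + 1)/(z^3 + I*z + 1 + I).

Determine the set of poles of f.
The singularities of f are the zeros of the denominator. Factoring,
  z^3 + I*z + 1 + I = (z + 1)*(z - 1 + I)*(z - I)
so the candidates are z = -1, z = 1 - I, z = I.

Check the numerator P(z) = 2*z^2 - z + 1 at each one:
  P(-1) = 4 ≠ 0, so z = -1 is a (simple) pole.
  P(1 - I) = -3*I ≠ 0, so z = 1 - I is a (simple) pole.
  P(I) = -1 - I ≠ 0, so z = I is a (simple) pole.

Poles of f: {-1, I, 1 - I}

Final answer: {-1, I, 1 - I}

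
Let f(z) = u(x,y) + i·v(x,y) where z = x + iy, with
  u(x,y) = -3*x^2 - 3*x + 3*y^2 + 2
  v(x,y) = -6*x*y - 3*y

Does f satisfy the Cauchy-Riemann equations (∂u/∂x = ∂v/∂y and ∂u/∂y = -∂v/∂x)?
∂u/∂x = -6*x - 3
∂v/∂y = -6*x - 3
∂u/∂y = 6*y
∂v/∂x = -6*y
∂u/∂x = ∂v/∂y and ∂u/∂y = -∂v/∂x hold identically; f is analytic.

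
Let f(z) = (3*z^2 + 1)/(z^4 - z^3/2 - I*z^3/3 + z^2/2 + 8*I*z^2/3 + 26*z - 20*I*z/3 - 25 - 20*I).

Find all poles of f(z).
{-3 + I/3, 1 + I, 1 + 2*I, 3/2 - 3*I}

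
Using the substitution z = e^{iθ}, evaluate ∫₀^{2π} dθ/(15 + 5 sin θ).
Call the integral J. The integrand is 2π-periodic and we integrate over a full period, so shifting θ does not change the value (θ → θ + π/2 turns sin θ into cos θ). Hence
  J = ∫₀^{2π} dθ/(15 + 5 cos θ).
Put z = e^{iθ}: then cos θ = (z + 1/z)/2, dθ = dz/(iz), and z runs once counterclockwise around |z| = 1:
  J = ∮_{|z|=1} 1/(15 + 5*(z + 1/z)/2) · dz/(iz) = (2/i) ∮_{|z|=1} dz/(5*z^2 + 30*z + 5).
The roots of 5*z^2 + 30*z + 5 are z = (-15 ± sqrt(15^2 - 5^2))/5, with sqrt(200) = 10*sqrt(2); their product is 1, so only z₊ = -3 + 2*sqrt(2) lies inside the unit circle (z₋ = -3 - 2*sqrt(2) lies outside).
z₊ is a simple zero of q(z) = 5*z^2 + 30*z + 5, so Res(1/q, z₊) = 1/q'(z₊) with q'(z) = 10*z + 30; and q'(z₊) = 5*(z₊ - z₋) = 20*sqrt(2).
Therefore J = (2/i) · 2πi · 1/(20*sqrt(2)) = 2*pi/(10*sqrt(2)) = sqrt(2)*pi/10

Final answer: sqrt(2)*pi/10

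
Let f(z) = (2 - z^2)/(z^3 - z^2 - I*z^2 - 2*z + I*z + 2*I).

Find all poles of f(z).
The singularities of f are the zeros of the denominator. Factoring,
  z^3 - z^2 - I*z^2 - 2*z + I*z + 2*I = (z + 1)*(z - 2)*(z - I)
so the candidates are z = -1, z = 2, z = I.

Check the numerator P(z) = 2 - z^2 at each one:
  P(-1) = 1 ≠ 0, so z = -1 is a (simple) pole.
  P(2) = -2 ≠ 0, so z = 2 is a (simple) pole.
  P(I) = 3 ≠ 0, so z = I is a (simple) pole.

Poles of f: {-1, I, 2}

Final answer: {-1, I, 2}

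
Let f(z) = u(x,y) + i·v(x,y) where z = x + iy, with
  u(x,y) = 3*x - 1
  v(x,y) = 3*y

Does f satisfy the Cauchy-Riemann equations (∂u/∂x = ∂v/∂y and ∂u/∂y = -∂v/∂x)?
∂u/∂x = 3
∂v/∂y = 3
∂u/∂y = 0
∂v/∂x = 0
∂u/∂x = ∂v/∂y and ∂u/∂y = -∂v/∂x hold identically; f is analytic.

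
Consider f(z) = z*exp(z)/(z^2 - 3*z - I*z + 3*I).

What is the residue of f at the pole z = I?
Write f(z) = P(z)/Q(z) with P(z) = z*exp(z) and Q(z) = z^2 - 3*z - I*z + 3*I.
The denominator factors as Q(z) = (z - 3)*(z - I), so z = I is a simple zero of Q and P is analytic there; z = I is therefore a simple pole and
  Res(f, z₀) = P(z₀)/Q'(z₀).

Q'(z) = 2*z - 3 - I, so Q'(I) = -3 + I.
P(I) = I*exp(I).

Res(f, I) = (I*exp(I))/(-3 + I) = (1/10 - 3*I/10)*exp(I)

Final answer: (1/10 - 3*I/10)*exp(I)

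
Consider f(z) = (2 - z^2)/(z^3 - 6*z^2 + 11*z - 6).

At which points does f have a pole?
The singularities of f are the zeros of the denominator. Factoring,
  z^3 - 6*z^2 + 11*z - 6 = (z - 1)*(z - 3)*(z - 2)
so the candidates are z = 1, z = 3, z = 2.

Check the numerator P(z) = 2 - z^2 at each one:
  P(1) = 1 ≠ 0, so z = 1 is a (simple) pole.
  P(3) = -7 ≠ 0, so z = 3 is a (simple) pole.
  P(2) = -2 ≠ 0, so z = 2 is a (simple) pole.

Poles of f: {1, 2, 3}

Final answer: {1, 2, 3}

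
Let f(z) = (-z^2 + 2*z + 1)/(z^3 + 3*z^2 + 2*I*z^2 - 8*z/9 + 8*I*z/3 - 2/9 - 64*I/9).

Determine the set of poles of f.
The singularities of f are the zeros of the denominator. Factoring,
  z^3 + 3*z^2 + 2*I*z^2 - 8*z/9 + 8*I*z/3 - 2/9 - 64*I/9 = (z + 3 + I/3)*(z - 1 - I/3)*(z + 1 + 2*I)
so the candidates are z = -3 - I/3, z = 1 + I/3, z = -1 - 2*I.

Check the numerator P(z) = -z^2 + 2*z + 1 at each one:
  P(-3 - I/3) = -125/9 - 8*I/3 ≠ 0, so z = -3 - I/3 is a (simple) pole.
  P(1 + I/3) = 19/9 ≠ 0, so z = 1 + I/3 is a (simple) pole.
  P(-1 - 2*I) = 2 - 8*I ≠ 0, so z = -1 - 2*I is a (simple) pole.

Poles of f: {-3 - I/3, -1 - 2*I, 1 + I/3}

Final answer: {-3 - I/3, -1 - 2*I, 1 + I/3}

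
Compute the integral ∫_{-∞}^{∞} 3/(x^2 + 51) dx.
Let f(z) = 3/(z^2 + 51). The denominator has no real zeros and deg Q - deg P = 2 ≥ 2, so the integral of f over the upper semicircle |z| = R tends to 0 as R → ∞. Closing the contour in the upper half-plane,
  ∫_{-∞}^{∞} f(x) dx = 2πi · Σ Res(f, z_k)  over the poles with Im z_k > 0.

Zeros of the denominator: z^2 + 51 = 0 gives z = ±sqrt(51)*I.
Upper half-plane: z = sqrt(51)*I (simple).

Each pole is a simple zero of Q(z) = z^2 + 51, so Res(f, z₀) = P(z₀)/Q'(z₀) with P(z) = 3, Q'(z) = 2*z:
  Res(f, sqrt(51)*I) = (3)/(2*sqrt(51)*I) = -sqrt(51)*I/34

∫_{-∞}^{∞} f(x) dx = 2πi · (-sqrt(51)*I/34) = sqrt(51)*pi/17

Final answer: sqrt(51)*pi/17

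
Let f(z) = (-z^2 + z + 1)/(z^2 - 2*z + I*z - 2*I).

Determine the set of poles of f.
The singularities of f are the zeros of the denominator. Factoring,
  z^2 - 2*z + I*z - 2*I = (z - 2)*(z + I)
so the candidates are z = 2, z = -I.

Check the numerator P(z) = -z^2 + z + 1 at each one:
  P(2) = -1 ≠ 0, so z = 2 is a (simple) pole.
  P(-I) = 2 - I ≠ 0, so z = -I is a (simple) pole.

Poles of f: {-I, 2}

Final answer: {-I, 2}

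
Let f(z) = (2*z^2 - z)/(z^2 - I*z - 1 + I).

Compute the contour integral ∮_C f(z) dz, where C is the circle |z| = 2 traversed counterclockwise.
By the residue theorem, ∮_C f(z) dz = 2πi · (sum of the residues of f at the poles inside |z| = 2).

The denominator factors as (z + 1 - I)*(z - 1), so the singularities of f are simple poles at z = -1 + I, z = 1.
  |-1 + I|² = 2 < 4 = 2², so this pole is inside the contour.
  |1|² = 1 < 4 = 2², so this pole is inside the contour.

With P(z) = 2*z^2 - z and Q(z) = z^2 - I*z - 1 + I, each pole is simple, so Res(f, z₀) = P(z₀)/Q'(z₀) with Q'(z) = 2*z - I.
  Res(f, -1 + I) = P(-1 + I)/Q'(-1 + I) = (1 - 5*I)/(-2 + I) = -7/5 + 9*I/5
  Res(f, 1) = P(1)/Q'(1) = (1)/(2 - I) = 2/5 + I/5

Sum of residues inside C: -1 + 2*I
∮_C f(z) dz = 2πi · (-1 + 2*I) = pi*(-4 - 2*I)

Final answer: pi*(-4 - 2*I)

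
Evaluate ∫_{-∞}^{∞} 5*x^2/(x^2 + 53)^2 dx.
Let f(z) = 5*z^2/(z^2 + 53)^2. The denominator has no real zeros and deg Q - deg P = 2 ≥ 2, so the integral of f over the upper semicircle |z| = R tends to 0 as R → ∞. Closing the contour in the upper half-plane,
  ∫_{-∞}^{∞} f(x) dx = 2πi · Σ Res(f, z_k)  over the poles with Im z_k > 0.

Zeros of the denominator: z^2 + 53 = 0 gives z = ±sqrt(53)*I.
Upper half-plane: z = sqrt(53)*I (a pole of order 2).

Write f(z) = g(z)/(z - sqrt(53)*I)^2 with g(z) = 5*z^2/(z + sqrt(53)*I)^2. For a double pole, Res(f, z₀) = g'(z₀):
  g'(z) = 10*sqrt(53)*I*z/(z + sqrt(53)*I)^3
  Res(f, sqrt(53)*I) = g'(sqrt(53)*I) = -5*sqrt(53)*I/212

∫_{-∞}^{∞} f(x) dx = 2πi · (-5*sqrt(53)*I/212) = 5*sqrt(53)*pi/106

Final answer: 5*sqrt(53)*pi/106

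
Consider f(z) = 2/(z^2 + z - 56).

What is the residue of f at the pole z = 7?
Write f(z) = P(z)/Q(z) with P(z) = 2 and Q(z) = z^2 + z - 56.
The denominator factors as Q(z) = (z + 8)*(z - 7), so z = 7 is a simple zero of Q and P is analytic there; z = 7 is therefore a simple pole and
  Res(f, z₀) = P(z₀)/Q'(z₀).

Q'(z) = 2*z + 1, so Q'(7) = 15.
P(7) = 2.

Res(f, 7) = (2)/(15) = 2/15

Final answer: 2/15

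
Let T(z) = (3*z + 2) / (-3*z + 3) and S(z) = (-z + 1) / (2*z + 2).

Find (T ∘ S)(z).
(T ∘ S)(z) = T(S(z)) = ((3)*S(z) + (2))/((-3)*S(z) + (3)). Multiply numerator and denominator by 2*z + 2:
  numerator:   (3)*(-z + 1) + (2)*(2*z + 2) = z + 7
  denominator: (-3)*(-z + 1) + (3)*(2*z + 2) = 9*z + 3
(T ∘ S)(z) = (z + 7)/(9*z + 3)

Final answer: (z + 7)/(9*z + 3)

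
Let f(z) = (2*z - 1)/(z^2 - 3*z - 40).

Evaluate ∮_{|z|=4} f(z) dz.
0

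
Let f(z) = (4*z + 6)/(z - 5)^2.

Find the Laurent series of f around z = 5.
Put w = z - (5), i.e. z = w + 5. The denominator is w^2, so it suffices to rewrite the numerator in powers of w.

P(z) = 4*z + 6
P(w + 5) = 26 + 4*w

Dividing each term by w^2:
  f = 26/w^2 + 4/w

Substituting back w = z - 5:
  f(z) = 26/(z - 5)^2 + 4/(z - 5)

The series is finite because the numerator is a polynomial; the negative powers form the principal part, and the coefficient of 1/(z - 5) gives Res(f, 5) = 4.

Final answer: 26/(z - 5)^2 + 4/(z - 5)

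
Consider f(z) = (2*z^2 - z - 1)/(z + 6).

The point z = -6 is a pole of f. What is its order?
Factor the denominator:
  z + 6 = (z + 6)

The numerator P(z) = 2*z^2 - z - 1 has P(-6) = 77 ≠ 0, so no factor of (z + 6) cancels.
Near z = -6 we can therefore write f(z) = g(z)/(z + 6) with g analytic at -6 and g(-6) ≠ 0 (g is just the numerator).

Hence z = -6 is a pole of order 1.

Final answer: 1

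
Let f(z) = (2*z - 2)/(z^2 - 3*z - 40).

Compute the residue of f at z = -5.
Write f(z) = P(z)/Q(z) with P(z) = 2*z - 2 and Q(z) = z^2 - 3*z - 40.
The denominator factors as Q(z) = (z - 8)*(z + 5), so z = -5 is a simple zero of Q and P is analytic there; z = -5 is therefore a simple pole and
  Res(f, z₀) = P(z₀)/Q'(z₀).

Q'(z) = 2*z - 3, so Q'(-5) = -13.
P(-5) = -12.

Res(f, -5) = (-12)/(-13) = 12/13

Final answer: 12/13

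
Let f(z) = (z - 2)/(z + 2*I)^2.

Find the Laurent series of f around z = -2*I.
(-2 - 2*I)/(z + 2*I)^2 + 1/(z + 2*I)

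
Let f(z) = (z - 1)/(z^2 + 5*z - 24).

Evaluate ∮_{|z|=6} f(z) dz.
By the residue theorem, ∮_C f(z) dz = 2πi · (sum of the residues of f at the poles inside |z| = 6).

The denominator factors as (z + 8)*(z - 3), so the singularities of f are simple poles at z = -8, z = 3.
  |-8|² = 64 > 36 = 6², so this pole is outside the contour.
  |3|² = 9 < 36 = 6², so this pole is inside the contour.

With P(z) = z - 1 and Q(z) = z^2 + 5*z - 24, each pole is simple, so Res(f, z₀) = P(z₀)/Q'(z₀) with Q'(z) = 2*z + 5.
  Res(f, 3) = P(3)/Q'(3) = (2)/(11) = 2/11

∮_C f(z) dz = 2πi · (2/11) = 4*I*pi/11

Final answer: 4*I*pi/11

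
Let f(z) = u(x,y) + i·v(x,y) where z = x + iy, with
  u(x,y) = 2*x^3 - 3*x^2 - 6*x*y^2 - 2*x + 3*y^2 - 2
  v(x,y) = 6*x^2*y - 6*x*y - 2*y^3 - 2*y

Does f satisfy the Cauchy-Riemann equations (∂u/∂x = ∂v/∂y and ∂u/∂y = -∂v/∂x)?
∂u/∂x = 6*x^2 - 6*x - 6*y^2 - 2
∂v/∂y = 6*x^2 - 6*x - 6*y^2 - 2
∂u/∂y = -12*x*y + 6*y
∂v/∂x = 12*x*y - 6*y
∂u/∂x = ∂v/∂y and ∂u/∂y = -∂v/∂x hold identically; f is analytic.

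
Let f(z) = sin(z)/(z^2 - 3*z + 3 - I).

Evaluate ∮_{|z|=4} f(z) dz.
By the residue theorem, ∮_C f(z) dz = 2πi · (sum of the residues of f at the poles inside |z| = 4).

The denominator factors as (z - 1 + I)*(z - 2 - I), so the singularities of f are simple poles at z = 1 - I, z = 2 + I.
  |1 - I|² = 2 < 16 = 4², so this pole is inside the contour.
  |2 + I|² = 5 < 16 = 4², so this pole is inside the contour.

With P(z) = sin(z) and Q(z) = z^2 - 3*z + 3 - I, each pole is simple, so Res(f, z₀) = P(z₀)/Q'(z₀) with Q'(z) = 2*z - 3.
  Res(f, 1 - I) = P(1 - I)/Q'(1 - I) = (sin(1 - I))/(-1 - 2*I) = (-1/5 + 2*I/5)*sin(1 - I)
  Res(f, 2 + I) = P(2 + I)/Q'(2 + I) = (sin(2 + I))/(1 + 2*I) = (1/5 - 2*I/5)*sin(2 + I)

Sum of residues inside C: (1/5 - 2*I/5)*sin(2 + I) + (-1/5 + 2*I/5)*sin(1 - I)
∮_C f(z) dz = 2πi · ((1/5 - 2*I/5)*sin(2 + I) + (-1/5 + 2*I/5)*sin(1 - I)) = pi*(-4/5 - 2*I/5)*sin(1 - I) + pi*(4/5 + 2*I/5)*sin(2 + I)

Final answer: pi*(-4/5 - 2*I/5)*sin(1 - I) + pi*(4/5 + 2*I/5)*sin(2 + I)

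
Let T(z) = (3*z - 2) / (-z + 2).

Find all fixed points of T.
T(z) = z means 3*z - 2 = z*(-z + 2), i.e.
  -z^2 - z + 2 = 0.
Discriminant: (-1)^2 - 4*(-1)*(2) = 9, so the roots are real.
  z = (1 ± sqrt(9))/(2*(-1))
Fixed points: {-2, 1}

Final answer: {-2, 1}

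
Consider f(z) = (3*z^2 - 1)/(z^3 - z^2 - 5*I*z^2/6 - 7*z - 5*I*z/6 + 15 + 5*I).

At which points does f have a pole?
The singularities of f are the zeros of the denominator. Factoring,
  z^3 - z^2 - 5*I*z^2/6 - 7*z - 5*I*z/6 + 15 + 5*I = (z - 2 + 2*I/3)*(z + 3)*(z - 2 - 3*I/2)
so the candidates are z = 2 - 2*I/3, z = -3, z = 2 + 3*I/2.

Check the numerator P(z) = 3*z^2 - 1 at each one:
  P(2 - 2*I/3) = 29/3 - 8*I ≠ 0, so z = 2 - 2*I/3 is a (simple) pole.
  P(-3) = 26 ≠ 0, so z = -3 is a (simple) pole.
  P(2 + 3*I/2) = 17/4 + 18*I ≠ 0, so z = 2 + 3*I/2 is a (simple) pole.

Poles of f: {-3, 2 - 2*I/3, 2 + 3*I/2}

Final answer: {-3, 2 - 2*I/3, 2 + 3*I/2}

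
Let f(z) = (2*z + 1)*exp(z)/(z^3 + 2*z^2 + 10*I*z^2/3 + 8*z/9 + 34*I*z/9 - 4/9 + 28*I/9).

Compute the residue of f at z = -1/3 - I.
(21/130 - 141*I/260)*exp(-1/3 - I)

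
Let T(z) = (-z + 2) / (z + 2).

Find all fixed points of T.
{-sqrt(17)/2 - 3/2, -3/2 + sqrt(17)/2}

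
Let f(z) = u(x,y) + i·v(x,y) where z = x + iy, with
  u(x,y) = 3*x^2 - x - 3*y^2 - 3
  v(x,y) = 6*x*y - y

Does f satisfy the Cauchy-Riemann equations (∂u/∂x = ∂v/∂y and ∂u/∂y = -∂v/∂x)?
∂u/∂x = 6*x - 1
∂v/∂y = 6*x - 1
∂u/∂y = -6*y
∂v/∂x = 6*y
∂u/∂x = ∂v/∂y and ∂u/∂y = -∂v/∂x hold identically; f is analytic.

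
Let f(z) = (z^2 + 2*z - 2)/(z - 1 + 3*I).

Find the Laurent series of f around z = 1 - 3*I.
(-8 - 12*I)/(z - 1 + 3*I) + 4 - 6*I + (z - 1 + 3*I)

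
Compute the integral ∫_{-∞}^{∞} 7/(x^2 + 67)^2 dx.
Let f(z) = 7/(z^2 + 67)^2. The denominator has no real zeros and deg Q - deg P = 4 ≥ 2, so the integral of f over the upper semicircle |z| = R tends to 0 as R → ∞. Closing the contour in the upper half-plane,
  ∫_{-∞}^{∞} f(x) dx = 2πi · Σ Res(f, z_k)  over the poles with Im z_k > 0.

Zeros of the denominator: z^2 + 67 = 0 gives z = ±sqrt(67)*I.
Upper half-plane: z = sqrt(67)*I (a pole of order 2).

Write f(z) = g(z)/(z - sqrt(67)*I)^2 with g(z) = 7/(z + sqrt(67)*I)^2. For a double pole, Res(f, z₀) = g'(z₀):
  g'(z) = -14/(z + sqrt(67)*I)^3
  Res(f, sqrt(67)*I) = g'(sqrt(67)*I) = -7*sqrt(67)*I/17956

∫_{-∞}^{∞} f(x) dx = 2πi · (-7*sqrt(67)*I/17956) = 7*sqrt(67)*pi/8978

Final answer: 7*sqrt(67)*pi/8978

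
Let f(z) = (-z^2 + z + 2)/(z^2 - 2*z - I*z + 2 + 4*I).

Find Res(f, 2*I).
Write f(z) = P(z)/Q(z) with P(z) = -z^2 + z + 2 and Q(z) = z^2 - 2*z - I*z + 2 + 4*I.
The denominator factors as Q(z) = (z - 2*I)*(z - 2 + I), so z = 2*I is a simple zero of Q and P is analytic there; z = 2*I is therefore a simple pole and
  Res(f, z₀) = P(z₀)/Q'(z₀).

Q'(z) = 2*z - 2 - I, so Q'(2*I) = -2 + 3*I.
P(2*I) = 6 + 2*I.

Res(f, 2*I) = (6 + 2*I)/(-2 + 3*I) = -6/13 - 22*I/13

Final answer: -6/13 - 22*I/13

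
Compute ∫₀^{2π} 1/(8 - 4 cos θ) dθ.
Call the integral J. The integrand is 2π-periodic and we integrate over a full period, so shifting θ does not change the value (θ → θ + π flips the sign of the trig term). Hence
  J = ∫₀^{2π} dθ/(8 + 4 cos θ).
Put z = e^{iθ}: then cos θ = (z + 1/z)/2, dθ = dz/(iz), and z runs once counterclockwise around |z| = 1:
  J = ∮_{|z|=1} 1/(8 + 4*(z + 1/z)/2) · dz/(iz) = (2/i) ∮_{|z|=1} dz/(4*z^2 + 16*z + 4).
The roots of 4*z^2 + 16*z + 4 are z = (-8 ± sqrt(8^2 - 4^2))/4, with sqrt(48) = 4*sqrt(3); their product is 1, so only z₊ = -2 + sqrt(3) lies inside the unit circle (z₋ = -2 - sqrt(3) lies outside).
z₊ is a simple zero of q(z) = 4*z^2 + 16*z + 4, so Res(1/q, z₊) = 1/q'(z₊) with q'(z) = 8*z + 16; and q'(z₊) = 4*(z₊ - z₋) = 8*sqrt(3).
Therefore J = (2/i) · 2πi · 1/(8*sqrt(3)) = 2*pi/(4*sqrt(3)) = sqrt(3)*pi/6

Final answer: sqrt(3)*pi/6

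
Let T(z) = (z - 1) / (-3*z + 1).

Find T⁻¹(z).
Set w = T(z) = (z - 1) / (-3*z + 1) and solve for z:
  w*(-3*z + 1) = z - 1
  w + z*(-3*w - 1) + 1 = 0
  z*(-3*w - 1) = -w - 1
  z = (w + 1)/(3*w + 1)
Renaming the variable, T⁻¹(z) = (z + 1)/(3*z + 1).
(Check: ad - bc = -2 ≠ 0, so T is invertible.)

Final answer: (z + 1)/(3*z + 1)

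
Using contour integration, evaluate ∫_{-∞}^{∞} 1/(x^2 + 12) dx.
Let f(z) = 1/(z^2 + 12). The denominator has no real zeros and deg Q - deg P = 2 ≥ 2, so the integral of f over the upper semicircle |z| = R tends to 0 as R → ∞. Closing the contour in the upper half-plane,
  ∫_{-∞}^{∞} f(x) dx = 2πi · Σ Res(f, z_k)  over the poles with Im z_k > 0.

Zeros of the denominator: z^2 + 12 = 0 gives z = ±2*sqrt(3)*I.
Upper half-plane: z = 2*sqrt(3)*I (simple).

Each pole is a simple zero of Q(z) = z^2 + 12, so Res(f, z₀) = P(z₀)/Q'(z₀) with P(z) = 1, Q'(z) = 2*z:
  Res(f, 2*sqrt(3)*I) = (1)/(4*sqrt(3)*I) = -sqrt(3)*I/12

∫_{-∞}^{∞} f(x) dx = 2πi · (-sqrt(3)*I/12) = sqrt(3)*pi/6

Final answer: sqrt(3)*pi/6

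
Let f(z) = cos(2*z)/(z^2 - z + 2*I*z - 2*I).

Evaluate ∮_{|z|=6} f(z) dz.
pi*(-4/5 - 2*I/5)*cosh(4) + pi*(4/5 + 2*I/5)*cos(2)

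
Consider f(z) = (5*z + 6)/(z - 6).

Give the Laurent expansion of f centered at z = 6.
Put w = z - (6), i.e. z = w + 6. The denominator is w, so it suffices to rewrite the numerator in powers of w.

P(z) = 5*z + 6
P(w + 6) = 36 + 5*w

Dividing each term by w:
  f = 36/w + 5

Substituting back w = z - 6:
  f(z) = 36/(z - 6) + 5

The series is finite because the numerator is a polynomial; the negative powers form the principal part, and the coefficient of 1/(z - 6) gives Res(f, 6) = 36.

Final answer: 36/(z - 6) + 5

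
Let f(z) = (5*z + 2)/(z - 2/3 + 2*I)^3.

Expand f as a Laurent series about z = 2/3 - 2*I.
Put w = z - (2/3 - 2*I), i.e. z = w + 2/3 - 2*I. The denominator is w^3, so it suffices to rewrite the numerator in powers of w.

P(z) = 5*z + 2
P(w + 2/3 - 2*I) = 16/3 - 10*I + 5*w

Dividing each term by w^3:
  f = (16/3 - 10*I)/w^3 + 5/w^2

Substituting back w = z - 2/3 + 2*I:
  f(z) = (16/3 - 10*I)/(z - 2/3 + 2*I)^3 + 5/(z - 2/3 + 2*I)^2

The series is finite because the numerator is a polynomial; the negative powers form the principal part.

Final answer: (16/3 - 10*I)/(z - 2/3 + 2*I)^3 + 5/(z - 2/3 + 2*I)^2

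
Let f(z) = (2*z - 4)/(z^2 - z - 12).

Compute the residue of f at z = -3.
10/7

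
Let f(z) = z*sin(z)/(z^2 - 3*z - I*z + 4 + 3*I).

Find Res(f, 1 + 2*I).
Write f(z) = P(z)/Q(z) with P(z) = z*sin(z) and Q(z) = z^2 - 3*z - I*z + 4 + 3*I.
The denominator factors as Q(z) = (z - 1 - 2*I)*(z - 2 + I), so z = 1 + 2*I is a simple zero of Q and P is analytic there; z = 1 + 2*I is therefore a simple pole and
  Res(f, z₀) = P(z₀)/Q'(z₀).

Q'(z) = 2*z - 3 - I, so Q'(1 + 2*I) = -1 + 3*I.
P(1 + 2*I) = (1 + 2*I)*sin(1 + 2*I).

Res(f, 1 + 2*I) = ((1 + 2*I)*sin(1 + 2*I))/(-1 + 3*I) = (1/2 - I/2)*sin(1 + 2*I)

Final answer: (1/2 - I/2)*sin(1 + 2*I)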